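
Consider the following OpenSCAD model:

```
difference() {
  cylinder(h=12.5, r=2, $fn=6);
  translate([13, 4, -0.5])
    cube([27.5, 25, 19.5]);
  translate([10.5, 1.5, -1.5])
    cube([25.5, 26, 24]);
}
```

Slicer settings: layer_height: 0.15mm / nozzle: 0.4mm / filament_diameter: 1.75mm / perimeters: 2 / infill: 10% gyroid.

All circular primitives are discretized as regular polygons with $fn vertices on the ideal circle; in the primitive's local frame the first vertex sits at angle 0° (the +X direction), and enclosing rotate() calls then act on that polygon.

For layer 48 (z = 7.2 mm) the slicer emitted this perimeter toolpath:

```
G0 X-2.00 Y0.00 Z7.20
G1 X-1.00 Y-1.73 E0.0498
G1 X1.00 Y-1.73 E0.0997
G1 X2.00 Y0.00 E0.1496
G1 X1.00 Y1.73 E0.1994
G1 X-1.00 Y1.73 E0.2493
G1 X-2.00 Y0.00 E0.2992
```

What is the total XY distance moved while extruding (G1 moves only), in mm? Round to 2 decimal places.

11.99 mm

Sum the Euclidean lengths of each G1 segment: total = 11.99 mm.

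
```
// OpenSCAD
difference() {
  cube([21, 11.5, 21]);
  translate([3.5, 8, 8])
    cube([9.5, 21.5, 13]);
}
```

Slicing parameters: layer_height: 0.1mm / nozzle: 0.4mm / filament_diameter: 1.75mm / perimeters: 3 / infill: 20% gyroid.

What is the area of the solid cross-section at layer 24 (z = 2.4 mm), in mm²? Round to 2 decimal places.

241.50 mm²

At z = 2.4 mm: the cube (footprint 21×11.5) is included at this height (area 241.50 mm²); the cube at (3.5, 8) is absent (z outside [8, 21]); Subtracting the remaining from the first: none of the subtracted shapes is present at this height, so the 21×11.5 cube is unchanged — area = 241.50 mm². Overall, the cross-section is a single solid region. Net area = 241.50 mm².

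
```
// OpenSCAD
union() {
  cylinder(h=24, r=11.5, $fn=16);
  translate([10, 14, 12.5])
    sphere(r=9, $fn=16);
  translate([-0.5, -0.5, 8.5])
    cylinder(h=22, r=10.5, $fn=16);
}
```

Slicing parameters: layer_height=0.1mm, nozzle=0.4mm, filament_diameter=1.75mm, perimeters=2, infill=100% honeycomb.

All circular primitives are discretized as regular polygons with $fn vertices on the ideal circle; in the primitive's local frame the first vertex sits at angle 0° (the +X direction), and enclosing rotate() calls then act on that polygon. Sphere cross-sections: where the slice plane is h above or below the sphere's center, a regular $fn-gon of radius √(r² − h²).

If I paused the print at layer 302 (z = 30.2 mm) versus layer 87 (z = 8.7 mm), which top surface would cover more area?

layer 87 (z = 8.7 mm)

Layer 302 (z = 30.2): the cylinder is absent (z outside [0, 24]); the sphere at (10, 14) is absent (|z−center|=17.700 > r=9); the cylinder at (-0.5, -0.5): section is a regular 16-gon, circumradius r=10.5 (area = (16/2)·10.500²·sin(360°/16) = 337.53 mm²); Combining (union): only the r=10.5 cylinder at (-0.5, -0.5) is present, so the union is just that shape — area = 337.53 mm². So its area = 337.53 mm². Layer 87 (z = 8.7): the r=11.5 cylinder contributes a regular 16-gon of circumradius 11.5 (area = (16/2)·11.500²·sin(360°/16) = 404.88 mm²); the sphere at (10, 14): section is a regular 16-gon, circumradius = √(r²−h²) = √(9²−3.8²) = 8.158 (area = (16/2)·8.158²·sin(360°/16) = 203.77 mm²); the cylinder at (-0.5, -0.5): section is a regular 16-gon, circumradius r=10.5 (area = (16/2)·10.500²·sin(360°/16) = 337.53 mm²); Combining (union): the regions partially overlap — summed areas 946.18 mm² minus the doubly-counted overlap 350.61 mm² gives 595.56 mm² — area = 595.56 mm². So its area = 595.56 mm². Layer 87 is larger (595.56 vs 337.53 mm²).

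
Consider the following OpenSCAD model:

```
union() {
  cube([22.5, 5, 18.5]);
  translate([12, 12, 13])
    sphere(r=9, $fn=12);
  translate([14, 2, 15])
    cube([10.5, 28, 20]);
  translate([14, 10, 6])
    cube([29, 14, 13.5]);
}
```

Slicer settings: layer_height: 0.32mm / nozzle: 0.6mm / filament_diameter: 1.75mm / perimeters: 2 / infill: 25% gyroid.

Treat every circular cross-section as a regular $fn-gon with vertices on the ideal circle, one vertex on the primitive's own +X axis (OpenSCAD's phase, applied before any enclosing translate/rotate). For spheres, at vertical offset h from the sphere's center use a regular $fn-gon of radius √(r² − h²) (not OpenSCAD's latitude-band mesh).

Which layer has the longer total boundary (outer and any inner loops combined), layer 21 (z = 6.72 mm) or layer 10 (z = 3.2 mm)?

Layer 21 (z = 6.72): the cube is present — its section is the full 22.5×5 rectangle (perimeter 55.00 mm); the r=9 sphere at (12, 12) slices to a regular 12-gon of circumradius 6.447 (√(r²−h²) with h=6.28 from center) (perimeter = 2·12·6.447·sin(180°/12) = 40.05 mm); the cube at (14, 2) is absent (z outside [15, 35]); the cube at (14, 10) (footprint 29×14) is included at this height (perimeter 86.00 mm); Merging all regions: the regions partially overlap (shared area 27.17 mm²), so the edge portions inside another operand are dropped and the merged outline is re-measured after clipping — boundary = 159.21 mm. So its perimeter = 159.21 mm. Layer 10 (z = 3.2): the cube (footprint 22.5×5) is included at this height (perimeter 55.00 mm); the sphere at (12, 12) does not reach this height (|z−center|=9.800 > r=9); the cube at (14, 2) is absent (z outside [15, 35]); the cube at (14, 10) is not intersected at this z (z outside [6, 19.5]); Taking the union: only the 22.5×5 cube is present, so the union is just that shape — boundary = 55.00 mm. So its perimeter = 55.00 mm. Layer 21 is larger (159.21 vs 55.00 mm).

layer 21 (z = 6.72 mm)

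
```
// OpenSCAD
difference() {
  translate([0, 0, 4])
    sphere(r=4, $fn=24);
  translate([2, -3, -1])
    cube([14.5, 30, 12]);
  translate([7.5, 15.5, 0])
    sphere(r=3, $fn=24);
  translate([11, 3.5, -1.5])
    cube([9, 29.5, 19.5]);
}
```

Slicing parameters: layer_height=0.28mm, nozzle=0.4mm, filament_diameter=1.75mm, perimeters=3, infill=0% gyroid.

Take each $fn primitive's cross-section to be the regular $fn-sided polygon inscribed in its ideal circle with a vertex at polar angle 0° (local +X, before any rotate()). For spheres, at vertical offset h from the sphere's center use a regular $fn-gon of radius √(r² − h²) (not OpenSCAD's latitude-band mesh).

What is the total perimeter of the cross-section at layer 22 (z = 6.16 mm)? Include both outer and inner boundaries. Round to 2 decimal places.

20.21 mm

At z = 6.16 mm: the r=4 sphere slices to a regular 24-gon of circumradius 3.367 (√(r²−h²) with h=2.16 from center) (perimeter = 2·24·3.367·sin(180°/24) = 21.09 mm); the cube at (2, -3) is present — its section is the full 14.5×30 rectangle (perimeter 89.00 mm); the sphere at (7.5, 15.5) does not reach this height (|z−center|=6.160 > r=3); the 9×29.5 cube at (11, 3.5) contributes its full rectangle (perimeter 77.00 mm); After the difference (first − rest): starting from the r=4 sphere, the 14.5×30 cube at (2, -3) partially overlaps it — only the 5.06 mm² overlap (of its 435.00 mm²) is removed, clipping the outline; the 9×29.5 cube at (11, 3.5) misses the remaining region (no effect) — boundary = 20.21 mm. Overall, the cross-section is a single solid region. Total boundary length (outer) = 20.21 mm.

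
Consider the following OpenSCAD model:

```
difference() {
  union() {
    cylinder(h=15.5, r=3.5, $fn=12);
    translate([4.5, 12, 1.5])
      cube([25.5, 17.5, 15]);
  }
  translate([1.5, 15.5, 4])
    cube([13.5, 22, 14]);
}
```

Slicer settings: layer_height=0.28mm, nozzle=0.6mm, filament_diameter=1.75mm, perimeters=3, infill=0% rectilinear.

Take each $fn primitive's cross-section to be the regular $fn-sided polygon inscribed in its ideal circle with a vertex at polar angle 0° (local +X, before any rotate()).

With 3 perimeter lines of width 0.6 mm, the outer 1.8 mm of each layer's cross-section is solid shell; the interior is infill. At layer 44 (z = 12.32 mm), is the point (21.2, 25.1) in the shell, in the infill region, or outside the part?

At z = 12.32 mm: the cylinder: section is a regular 12-gon, circumradius r=3.5; the cube at (4.5, 12) is present — its section is the full 25.5×17.5 rectangle; Combining (union): the 2 present regions are separate (no shared area or edge), so areas and boundary lengths simply add and each stays a separate island — 2 connected regions; the cube at (1.5, 15.5) is present — its section is the full 13.5×22 rectangle; Subtracting the remaining from the first: starting from that combined region, the 13.5×22 cube at (1.5, 15.5) partially overlaps it — only the 147.00 mm² overlap (of its 297.00 mm²) is removed, clipping the outline — 2 connected regions. Overall, the cross-section has 2 separate islands. The nearest boundary edge runs (15.00, 29.50)→(30.00, 29.50); distance from the point to it = 4.40 mm. (Shell/infill is judged within the island containing the point — the largest one.) The point is inside the cross-section and 4.40 mm from the nearest boundary — more than the 1.8 mm shell width (3 × 0.6), so it's in the infill interior.

infill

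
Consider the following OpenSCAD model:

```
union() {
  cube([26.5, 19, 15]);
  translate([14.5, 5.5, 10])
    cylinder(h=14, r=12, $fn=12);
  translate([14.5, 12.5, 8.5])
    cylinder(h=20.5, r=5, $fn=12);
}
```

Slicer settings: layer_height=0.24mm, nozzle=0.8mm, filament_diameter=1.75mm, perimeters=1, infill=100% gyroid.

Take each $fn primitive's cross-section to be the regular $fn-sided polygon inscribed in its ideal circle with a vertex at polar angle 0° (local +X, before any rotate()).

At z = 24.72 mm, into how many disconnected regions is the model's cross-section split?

At z = 24.72 mm: the cube does not reach this height (z outside [0, 15]); the cylinder at (14.5, 5.5) is absent (z outside [10, 24]); the r=5 cylinder at (14.5, 12.5) contributes a regular 12-gon of circumradius 5; Merging all regions: only the r=5 cylinder at (14.5, 12.5) is present, so the union is just that shape — 1 connected region. The result has 1 disconnected region.

1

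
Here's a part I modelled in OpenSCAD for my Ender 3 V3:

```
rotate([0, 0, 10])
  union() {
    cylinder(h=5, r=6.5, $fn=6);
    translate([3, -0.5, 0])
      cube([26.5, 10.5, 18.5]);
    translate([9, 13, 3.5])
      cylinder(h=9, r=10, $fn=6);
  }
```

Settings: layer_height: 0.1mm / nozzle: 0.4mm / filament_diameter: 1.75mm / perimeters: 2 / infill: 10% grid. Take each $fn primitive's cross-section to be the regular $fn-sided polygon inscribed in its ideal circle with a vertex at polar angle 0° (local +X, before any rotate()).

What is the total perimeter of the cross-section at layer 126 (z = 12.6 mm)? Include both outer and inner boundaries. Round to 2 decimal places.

74.00 mm

At z = 12.6 mm: the cylinder does not reach this height (z outside [0, 5]); the 26.5×10.5 cube at (3, -0.5) contributes its full rectangle (perimeter 74.00 mm); the cylinder at (9, 13) is not intersected at this z (z outside [3.5, 12.5]); Combining (union): only the 26.5×10.5 cube at (3, -0.5) is present, so the union is just that shape — boundary = 74.00 mm; (whole slice rotated 10° about Z — lengths, areas and connectivity unchanged). Overall, the cross-section is a single solid region. Total boundary length (outer) = 74.00 mm.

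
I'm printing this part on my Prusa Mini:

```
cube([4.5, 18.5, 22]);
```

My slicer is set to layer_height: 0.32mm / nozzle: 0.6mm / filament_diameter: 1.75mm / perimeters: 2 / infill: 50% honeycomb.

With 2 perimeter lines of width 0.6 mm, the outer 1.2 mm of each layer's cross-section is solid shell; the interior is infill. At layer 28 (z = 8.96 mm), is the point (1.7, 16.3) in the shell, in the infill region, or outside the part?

At z = 8.96 mm: the cube (footprint 4.5×18.5) is included at this height. Overall, the cross-section is a single solid region. The nearest boundary edge runs (0.00, 18.50)→(0.00, 0.00); distance from the point to it = 1.70 mm. The point is inside the cross-section and 1.70 mm from the nearest boundary — more than the 1.2 mm shell width (2 × 0.6), so it's in the infill interior.

infill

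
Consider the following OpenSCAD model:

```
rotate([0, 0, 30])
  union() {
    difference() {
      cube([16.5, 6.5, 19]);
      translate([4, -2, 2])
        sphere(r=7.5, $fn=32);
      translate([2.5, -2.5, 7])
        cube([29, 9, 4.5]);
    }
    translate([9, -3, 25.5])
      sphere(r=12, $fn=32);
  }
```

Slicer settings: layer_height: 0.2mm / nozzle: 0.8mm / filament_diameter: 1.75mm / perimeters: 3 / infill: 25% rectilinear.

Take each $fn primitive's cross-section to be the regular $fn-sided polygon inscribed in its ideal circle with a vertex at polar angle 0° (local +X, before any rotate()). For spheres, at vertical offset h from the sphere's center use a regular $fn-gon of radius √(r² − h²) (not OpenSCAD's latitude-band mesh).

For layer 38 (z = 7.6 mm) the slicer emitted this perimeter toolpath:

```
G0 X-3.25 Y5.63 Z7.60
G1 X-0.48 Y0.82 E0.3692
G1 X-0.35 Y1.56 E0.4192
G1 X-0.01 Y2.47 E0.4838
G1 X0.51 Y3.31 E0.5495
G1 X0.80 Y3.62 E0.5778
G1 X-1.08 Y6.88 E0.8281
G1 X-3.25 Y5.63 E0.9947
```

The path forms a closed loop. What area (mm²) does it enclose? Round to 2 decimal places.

Apply the shoelace formula to the sequence of (X, Y) vertices; enclosed area = 11.16 mm².

11.16 mm²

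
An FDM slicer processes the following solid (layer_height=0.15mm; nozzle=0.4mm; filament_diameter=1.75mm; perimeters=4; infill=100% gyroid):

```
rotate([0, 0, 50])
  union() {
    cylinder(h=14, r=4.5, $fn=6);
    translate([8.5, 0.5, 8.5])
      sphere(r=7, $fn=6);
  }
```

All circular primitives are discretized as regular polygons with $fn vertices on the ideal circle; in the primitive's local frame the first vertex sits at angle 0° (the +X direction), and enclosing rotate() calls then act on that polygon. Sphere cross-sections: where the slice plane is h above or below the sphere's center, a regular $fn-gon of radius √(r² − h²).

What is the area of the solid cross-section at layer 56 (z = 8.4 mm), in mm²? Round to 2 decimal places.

At z = 8.4 mm: the r=4.5 cylinder gives a regular 6-gon of circumradius 4.5 (constant along its height) (area = (6/2)·4.500²·sin(360°/6) = 52.61 mm²); the r=7 sphere at (8.5, 0.5) slices to a regular 6-gon of circumradius 6.999 (√(r²−h²) with h=0.1 from center) (area = (6/2)·6.999²·sin(360°/6) = 127.28 mm²); Merging all regions: the regions partially overlap — summed areas 179.89 mm² minus the doubly-counted overlap 7.72 mm² gives 172.17 mm² — area = 172.17 mm²; (whole slice rotated 50° about Z — lengths, areas and connectivity unchanged). Overall, the cross-section is a single solid region. Net area = 172.17 mm².

172.17 mm²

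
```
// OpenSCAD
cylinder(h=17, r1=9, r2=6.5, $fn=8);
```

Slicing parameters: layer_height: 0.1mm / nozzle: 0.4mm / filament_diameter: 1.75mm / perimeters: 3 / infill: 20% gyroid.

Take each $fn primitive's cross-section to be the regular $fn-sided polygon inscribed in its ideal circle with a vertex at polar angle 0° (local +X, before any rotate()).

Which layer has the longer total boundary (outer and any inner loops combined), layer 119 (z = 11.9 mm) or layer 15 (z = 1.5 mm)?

Layer 119 (z = 11.9): the cone: at t=0.700 of its height the radius interpolates to r₁+(r₂−r₁)t = 7.250, giving a regular 8-gon of that circumradius (perimeter = 2·8·7.250·sin(180°/8) = 44.39 mm). So its perimeter = 44.39 mm. Layer 15 (z = 1.5): the cone: at t=0.088 of its height the radius interpolates to r₁+(r₂−r₁)t = 8.779, giving a regular 8-gon of that circumradius (perimeter = 2·8·8.779·sin(180°/8) = 53.76 mm). So its perimeter = 53.76 mm. Layer 15 is larger (53.76 vs 44.39 mm).

layer 15 (z = 1.5 mm)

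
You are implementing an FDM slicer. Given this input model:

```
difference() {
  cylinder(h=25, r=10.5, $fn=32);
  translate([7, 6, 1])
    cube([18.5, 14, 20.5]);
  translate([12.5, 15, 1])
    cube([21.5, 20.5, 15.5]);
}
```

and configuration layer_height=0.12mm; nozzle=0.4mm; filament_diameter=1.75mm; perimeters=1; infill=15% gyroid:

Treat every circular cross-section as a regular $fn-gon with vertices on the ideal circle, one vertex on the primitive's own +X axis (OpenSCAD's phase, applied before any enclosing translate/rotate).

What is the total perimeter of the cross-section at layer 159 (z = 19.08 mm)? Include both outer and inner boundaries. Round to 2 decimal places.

At z = 19.08 mm: the r=10.5 cylinder gives a regular 32-gon of circumradius 10.5 (constant along its height) (perimeter = 2·32·10.500·sin(180°/32) = 65.87 mm); the cube at (7, 6) (footprint 18.5×14) is included at this height (perimeter 65.00 mm); the cube at (12.5, 15) is not intersected at this z (z outside [1, 16.5]); After the difference (first − rest): starting from the r=10.5 cylinder, the 18.5×14 cube at (7, 6) partially overlaps it — only the 1.51 mm² overlap (of its 259.00 mm²) is removed, clipping the outline — boundary = 66.84 mm. Overall, the cross-section is a single solid region. Total boundary length (outer) = 66.84 mm.

66.84 mm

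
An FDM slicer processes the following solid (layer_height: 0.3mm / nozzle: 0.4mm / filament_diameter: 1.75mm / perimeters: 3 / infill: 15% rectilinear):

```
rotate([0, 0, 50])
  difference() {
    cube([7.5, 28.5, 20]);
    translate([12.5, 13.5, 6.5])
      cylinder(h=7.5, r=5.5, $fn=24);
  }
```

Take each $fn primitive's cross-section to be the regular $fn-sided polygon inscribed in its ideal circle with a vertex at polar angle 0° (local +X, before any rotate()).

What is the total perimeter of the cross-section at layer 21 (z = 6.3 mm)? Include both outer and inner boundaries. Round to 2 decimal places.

At z = 6.3 mm: the cube is present — its section is the full 7.5×28.5 rectangle (perimeter 72.00 mm); the cylinder at (12.5, 13.5) is absent (z outside [6.5, 14]); Subtracting the remaining from the first: none of the subtracted shapes is present at this height, so the 7.5×28.5 cube is unchanged — boundary = 72.00 mm; (rotated 50° about Z; rotation is an isometry so areas/perimeters/island counts are preserved). Overall, the cross-section is a single solid region. Total boundary length (outer) = 72.00 mm.

72.00 mm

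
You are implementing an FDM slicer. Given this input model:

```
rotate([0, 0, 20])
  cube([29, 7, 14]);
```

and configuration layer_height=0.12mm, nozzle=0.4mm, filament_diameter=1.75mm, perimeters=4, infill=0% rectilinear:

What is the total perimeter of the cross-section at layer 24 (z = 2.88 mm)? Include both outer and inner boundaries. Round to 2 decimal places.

72.00 mm

At z = 2.88 mm: the cube (footprint 29×7) is included at this height (perimeter 72.00 mm); (whole slice rotated 20° about Z — lengths, areas and connectivity unchanged). Overall, the cross-section is a single solid region. Total boundary length (outer) = 72.00 mm.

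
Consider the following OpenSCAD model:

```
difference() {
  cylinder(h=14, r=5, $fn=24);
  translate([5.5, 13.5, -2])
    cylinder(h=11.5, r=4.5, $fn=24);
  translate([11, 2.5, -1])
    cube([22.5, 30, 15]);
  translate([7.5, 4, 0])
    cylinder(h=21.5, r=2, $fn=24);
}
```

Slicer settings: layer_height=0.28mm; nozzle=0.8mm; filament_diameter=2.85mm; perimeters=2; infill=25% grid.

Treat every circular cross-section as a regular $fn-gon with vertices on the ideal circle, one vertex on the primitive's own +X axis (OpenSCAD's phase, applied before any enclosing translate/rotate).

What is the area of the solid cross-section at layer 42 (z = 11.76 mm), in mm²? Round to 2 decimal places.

77.65 mm²

At z = 11.76 mm: the r=5 cylinder contributes a regular 24-gon of circumradius 5 (area = (24/2)·5.000²·sin(360°/24) = 77.65 mm²); the cylinder at (5.5, 13.5) is absent (z outside [-2, 9.5]); the cube at (11, 2.5) is present — its section is the full 22.5×30 rectangle (area 675.00 mm²); the cylinder at (7.5, 4): section is a regular 24-gon, circumradius r=2 (area = (24/2)·2.000²·sin(360°/24) = 12.42 mm²); After the difference (first − rest): starting from the r=5 cylinder (77.65 mm²), the 22.5×30 cube at (11, 2.5) misses the remaining region (no effect); the r=2 cylinder at (7.5, 4) misses the remaining region (no effect) — area = 77.65 mm². Overall, the cross-section is a single solid region. Net area = 77.65 mm².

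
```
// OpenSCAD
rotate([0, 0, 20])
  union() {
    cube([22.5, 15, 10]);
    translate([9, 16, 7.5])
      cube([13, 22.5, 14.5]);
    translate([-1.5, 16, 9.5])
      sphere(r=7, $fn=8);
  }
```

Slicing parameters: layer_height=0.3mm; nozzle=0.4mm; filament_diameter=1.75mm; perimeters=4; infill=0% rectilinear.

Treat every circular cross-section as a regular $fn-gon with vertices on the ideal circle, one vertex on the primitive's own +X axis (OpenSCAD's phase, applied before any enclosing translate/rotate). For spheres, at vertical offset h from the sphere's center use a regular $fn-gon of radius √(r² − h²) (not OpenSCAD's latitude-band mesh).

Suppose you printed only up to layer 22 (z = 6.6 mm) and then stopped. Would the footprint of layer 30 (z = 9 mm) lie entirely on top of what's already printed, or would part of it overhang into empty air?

part overhangs

Compare the two slices. At z = 6.6: the cube is present — its section is the full 22.5×15 rectangle (area 337.50 mm²); the cube at (9, 16) does not reach this height (z outside [7.5, 22]); the sphere at (-1.5, 16): section is a regular 8-gon, circumradius = √(r²−h²) = √(7²−2.9²) = 6.371 (area = (8/2)·6.371²·sin(360°/8) = 114.81 mm²); Combining (union): the regions partially overlap — summed areas 452.31 mm² minus the doubly-counted overlap 14.95 mm² gives 437.36 mm² — area = 437.36 mm²; (rotated 20° about Z; rotation is an isometry so areas/perimeters/island counts are preserved). At z = 9: the 22.5×15 cube contributes its full rectangle (area 337.50 mm²); the 13×22.5 cube at (9, 16) contributes its full rectangle (area 292.50 mm²); the r=7 sphere at (-1.5, 16) contributes a regular 8-gon of circumradius √(7²−0.5²) = 6.982 (area = (8/2)·6.982²·sin(360°/8) = 137.89 mm²); Merging all regions: the regions partially overlap — summed areas 767.89 mm² minus the doubly-counted overlap 19.19 mm² gives 748.70 mm² — area = 748.70 mm²; (whole slice rotated 20° about Z — lengths, areas and connectivity unchanged). Checking containment: at z = 9 the cross-section extends beyond the z = 6.6 cross-section by about 311.34 mm².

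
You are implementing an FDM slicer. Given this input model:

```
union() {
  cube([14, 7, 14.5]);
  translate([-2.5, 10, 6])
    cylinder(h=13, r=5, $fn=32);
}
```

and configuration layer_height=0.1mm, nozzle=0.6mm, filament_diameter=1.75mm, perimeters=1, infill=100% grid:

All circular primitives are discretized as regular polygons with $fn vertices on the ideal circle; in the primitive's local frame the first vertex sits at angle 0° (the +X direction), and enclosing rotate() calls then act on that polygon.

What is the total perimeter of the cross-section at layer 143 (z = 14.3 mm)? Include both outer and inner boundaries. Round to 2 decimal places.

At z = 14.3 mm: the 14×7 cube contributes its full rectangle (perimeter 42.00 mm); the r=5 cylinder at (-2.5, 10) gives a regular 32-gon of circumradius 5 (constant along its height) (perimeter = 2·32·5.000·sin(180°/32) = 31.37 mm); Merging all regions: the regions partially overlap (shared area 1.10 mm²), so the edge portions inside another operand are dropped and the merged outline is re-measured after clipping — boundary = 68.60 mm. Overall, the cross-section is a single solid region. Total boundary length (outer) = 68.60 mm.

68.60 mm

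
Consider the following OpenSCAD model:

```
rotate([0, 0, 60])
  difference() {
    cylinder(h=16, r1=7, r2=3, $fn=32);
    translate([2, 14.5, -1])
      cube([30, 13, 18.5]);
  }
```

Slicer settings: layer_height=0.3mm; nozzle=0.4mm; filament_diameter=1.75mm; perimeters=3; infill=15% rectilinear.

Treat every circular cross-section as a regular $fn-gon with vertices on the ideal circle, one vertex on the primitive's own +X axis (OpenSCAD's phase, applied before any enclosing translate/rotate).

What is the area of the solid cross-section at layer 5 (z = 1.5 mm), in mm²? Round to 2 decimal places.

137.00 mm²

At z = 1.5 mm: the cone: at t=0.094 of its height the radius interpolates to r₁+(r₂−r₁)t = 6.625, giving a regular 32-gon of that circumradius (area = (32/2)·6.625²·sin(360°/32) = 137.00 mm²); the cube at (2, 14.5) is present — its section is the full 30×13 rectangle (area 390.00 mm²); Subtracting the remaining from the first: starting from the cone (137.00 mm²), the 30×13 cube at (2, 14.5) misses the remaining region (no effect) — area = 137.00 mm²; (whole slice rotated 60° about Z — lengths, areas and connectivity unchanged). Overall, the cross-section is a single solid region. Net area = 137.00 mm².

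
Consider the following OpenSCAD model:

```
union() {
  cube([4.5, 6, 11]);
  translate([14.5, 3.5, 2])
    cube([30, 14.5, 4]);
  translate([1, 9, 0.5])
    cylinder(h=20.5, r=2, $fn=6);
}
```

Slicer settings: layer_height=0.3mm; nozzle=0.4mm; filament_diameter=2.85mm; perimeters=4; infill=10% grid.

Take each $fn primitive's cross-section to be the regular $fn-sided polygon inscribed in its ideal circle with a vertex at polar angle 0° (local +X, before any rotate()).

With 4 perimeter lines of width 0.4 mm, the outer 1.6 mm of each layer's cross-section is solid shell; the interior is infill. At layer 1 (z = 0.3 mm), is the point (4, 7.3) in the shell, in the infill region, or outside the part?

outside

At z = 0.3 mm: the 4.5×6 cube contributes its full rectangle; the cube at (14.5, 3.5) does not reach this height (z outside [2, 6]); the cylinder at (1, 9) is not intersected at this z (z outside [0.5, 21]); Combining (union): only the 4.5×6 cube is present, so the union is just that shape — 1 connected region. Overall, the cross-section is a single solid region. The nearest boundary edge runs (4.50, 6.00)→(0.00, 6.00); distance from the point to it = 1.30 mm. The point is not inside any of the regions above, so it lies outside the cross-section (1.30 mm from the nearest boundary).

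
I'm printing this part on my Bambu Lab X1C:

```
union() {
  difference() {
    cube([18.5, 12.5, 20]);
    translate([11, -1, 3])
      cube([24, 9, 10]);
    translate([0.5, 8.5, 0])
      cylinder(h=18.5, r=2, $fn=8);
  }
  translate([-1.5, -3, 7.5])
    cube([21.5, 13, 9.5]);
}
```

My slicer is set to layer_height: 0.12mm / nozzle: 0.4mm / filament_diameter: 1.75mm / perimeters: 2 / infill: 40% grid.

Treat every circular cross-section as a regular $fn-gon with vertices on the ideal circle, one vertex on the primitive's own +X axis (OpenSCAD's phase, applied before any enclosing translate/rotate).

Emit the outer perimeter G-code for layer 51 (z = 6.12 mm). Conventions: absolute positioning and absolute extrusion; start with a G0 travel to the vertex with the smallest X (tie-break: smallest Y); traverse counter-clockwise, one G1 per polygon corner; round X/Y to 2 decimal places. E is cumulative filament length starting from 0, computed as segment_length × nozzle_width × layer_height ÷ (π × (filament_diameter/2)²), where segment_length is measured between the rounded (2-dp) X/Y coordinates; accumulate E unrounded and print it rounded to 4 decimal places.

At z = 6.12 mm: the 18.5×12.5 cube contributes its full rectangle; the 24×9 cube at (11, -1) contributes its full rectangle; the r=2 cylinder at (0.5, 8.5) gives a regular 8-gon of circumradius 2 (constant along its height); Subtracting the remaining from the first: starting from the 18.5×12.5 cube, the 24×9 cube at (11, -1) partially overlaps it — only the 60.00 mm² overlap (of its 216.00 mm²) is removed, clipping the outline; the r=2 cylinder at (0.5, 8.5) partially overlaps it — only the 7.55 mm² overlap (of its 11.31 mm²) is removed, clipping the outline — 1 connected region; the cube at (-1.5, -3) is not intersected at this z (z outside [7.5, 17]); Taking the union: only that combined region is present, so the union is just that shape — 1 connected region. The outline is a single polygon with 13 vertices. Extrusion per mm of travel: 0.4 × 0.12 / (π × 0.875²) = 0.019956. Accumulating E over each segment gives final E = 1.3095.

G0 X0.00 Y0.00 Z6.12
G1 X11.00 Y0.00 E0.2195
G1 X11.00 Y8.00 E0.3792
G1 X18.50 Y8.00 E0.5288
G1 X18.50 Y12.50 E0.6186
G1 X0.00 Y12.50 E0.9878
G1 X0.00 Y10.29 E1.0319
G1 X0.50 Y10.50 E1.0428
G1 X1.91 Y9.91 E1.0733
G1 X2.50 Y8.50 E1.1038
G1 X1.91 Y7.09 E1.1343
G1 X0.50 Y6.50 E1.1648
G1 X0.00 Y6.71 E1.1756
G1 X0.00 Y0.00 E1.3095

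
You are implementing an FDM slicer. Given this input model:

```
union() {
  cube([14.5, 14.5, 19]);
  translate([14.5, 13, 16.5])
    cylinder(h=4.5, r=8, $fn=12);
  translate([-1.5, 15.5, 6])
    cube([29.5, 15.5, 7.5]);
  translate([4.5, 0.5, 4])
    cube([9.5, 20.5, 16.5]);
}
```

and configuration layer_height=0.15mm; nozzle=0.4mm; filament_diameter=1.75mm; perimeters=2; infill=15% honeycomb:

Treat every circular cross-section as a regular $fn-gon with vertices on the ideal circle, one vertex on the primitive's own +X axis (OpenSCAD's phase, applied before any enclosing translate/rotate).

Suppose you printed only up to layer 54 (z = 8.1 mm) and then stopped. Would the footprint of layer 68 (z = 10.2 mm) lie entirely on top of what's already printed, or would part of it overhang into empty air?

Compare the two slices. At z = 8.1: the cube (footprint 14.5×14.5) is included at this height (area 210.25 mm²); the cylinder at (14.5, 13) is absent (z outside [16.5, 21]); the 29.5×15.5 cube at (-1.5, 15.5) contributes its full rectangle (area 457.25 mm²); the 9.5×20.5 cube at (4.5, 0.5) contributes its full rectangle (area 194.75 mm²); Combining (union): the regions partially overlap — summed areas 862.25 mm² minus the doubly-counted overlap 185.25 mm² gives 677.00 mm² — area = 677.00 mm². At z = 10.2: the 14.5×14.5 cube contributes its full rectangle (area 210.25 mm²); the cylinder at (14.5, 13) is not intersected at this z (z outside [16.5, 21]); the 29.5×15.5 cube at (-1.5, 15.5) contributes its full rectangle (area 457.25 mm²); the 9.5×20.5 cube at (4.5, 0.5) contributes its full rectangle (area 194.75 mm²); Merging all regions: the regions partially overlap — summed areas 862.25 mm² minus the doubly-counted overlap 185.25 mm² gives 677.00 mm² — area = 677.00 mm². Checking containment: the cross-section at z = 10.2 is a subset of the cross-section at z = 8.1.

entirely on top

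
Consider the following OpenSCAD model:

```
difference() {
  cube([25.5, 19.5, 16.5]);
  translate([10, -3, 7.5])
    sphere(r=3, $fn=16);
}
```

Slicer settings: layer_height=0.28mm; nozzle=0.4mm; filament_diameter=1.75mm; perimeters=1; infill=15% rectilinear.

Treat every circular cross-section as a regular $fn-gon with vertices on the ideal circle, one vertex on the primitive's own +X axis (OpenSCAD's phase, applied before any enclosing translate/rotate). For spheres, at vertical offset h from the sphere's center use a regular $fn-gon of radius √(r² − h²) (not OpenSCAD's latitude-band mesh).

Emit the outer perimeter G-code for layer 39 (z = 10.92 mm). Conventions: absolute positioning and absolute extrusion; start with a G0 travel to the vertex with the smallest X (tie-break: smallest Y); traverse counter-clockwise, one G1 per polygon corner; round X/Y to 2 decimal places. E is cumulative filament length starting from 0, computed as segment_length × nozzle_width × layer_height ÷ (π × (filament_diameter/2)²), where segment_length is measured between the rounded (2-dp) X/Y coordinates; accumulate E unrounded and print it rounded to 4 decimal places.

At z = 10.92 mm: the 25.5×19.5 cube contributes its full rectangle; the sphere at (10, -3) is not intersected at this z (|z−center|=3.420 > r=3); Subtracting the remaining from the first: none of the subtracted shapes is present at this height, so the 25.5×19.5 cube is unchanged — 1 connected region. The outline is a single polygon with 4 vertices. Extrusion per mm of travel: 0.4 × 0.28 / (π × 0.875²) = 0.046564. Accumulating E over each segment gives final E = 4.1908.

G0 X0.00 Y0.00 Z10.92
G1 X25.50 Y0.00 E1.1874
G1 X25.50 Y19.50 E2.0954
G1 X0.00 Y19.50 E3.2828
G1 X0.00 Y0.00 E4.1908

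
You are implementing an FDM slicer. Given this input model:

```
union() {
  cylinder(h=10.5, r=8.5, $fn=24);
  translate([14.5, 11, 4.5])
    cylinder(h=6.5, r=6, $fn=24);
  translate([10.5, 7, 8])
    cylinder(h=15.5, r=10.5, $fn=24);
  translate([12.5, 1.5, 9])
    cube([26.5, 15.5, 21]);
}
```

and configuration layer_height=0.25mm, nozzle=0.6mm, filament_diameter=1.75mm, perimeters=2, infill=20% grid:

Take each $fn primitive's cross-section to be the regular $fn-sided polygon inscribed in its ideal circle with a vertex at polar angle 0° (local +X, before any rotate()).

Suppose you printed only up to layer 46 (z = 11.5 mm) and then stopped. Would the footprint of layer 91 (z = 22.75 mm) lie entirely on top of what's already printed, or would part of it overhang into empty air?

Compare the two slices. At z = 11.5: the cylinder does not reach this height (z outside [0, 10.5]); the cylinder at (14.5, 11) does not reach this height (z outside [4.5, 11]); the cylinder at (10.5, 7): section is a regular 24-gon, circumradius r=10.5 (area = (24/2)·10.500²·sin(360°/24) = 342.42 mm²); the cube at (12.5, 1.5) (footprint 26.5×15.5) is included at this height (area 410.75 mm²); Combining (union): the regions partially overlap — summed areas 753.17 mm² minus the doubly-counted overlap 108.36 mm² gives 644.81 mm² — area = 644.81 mm². At z = 22.75: the cylinder is absent (z outside [0, 10.5]); the cylinder at (14.5, 11) is not intersected at this z (z outside [4.5, 11]); the r=10.5 cylinder at (10.5, 7) contributes a regular 24-gon of circumradius 10.5 (area = (24/2)·10.500²·sin(360°/24) = 342.42 mm²); the cube at (12.5, 1.5) is present — its section is the full 26.5×15.5 rectangle (area 410.75 mm²); Combining (union): the regions partially overlap — summed areas 753.17 mm² minus the doubly-counted overlap 108.36 mm² gives 644.81 mm² — area = 644.81 mm². Checking containment: the cross-section at z = 22.75 is a subset of the cross-section at z = 11.5.

entirely on top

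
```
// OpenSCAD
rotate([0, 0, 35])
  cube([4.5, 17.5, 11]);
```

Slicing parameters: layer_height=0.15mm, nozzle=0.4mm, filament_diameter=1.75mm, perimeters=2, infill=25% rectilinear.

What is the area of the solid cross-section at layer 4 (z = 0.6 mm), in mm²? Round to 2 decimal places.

78.75 mm²

At z = 0.6 mm: the cube is present — its section is the full 4.5×17.5 rectangle (area 78.75 mm²); (rotated 35° about Z; rotation is an isometry so areas/perimeters/island counts are preserved). Overall, the cross-section is a single solid region. Net area = 78.75 mm².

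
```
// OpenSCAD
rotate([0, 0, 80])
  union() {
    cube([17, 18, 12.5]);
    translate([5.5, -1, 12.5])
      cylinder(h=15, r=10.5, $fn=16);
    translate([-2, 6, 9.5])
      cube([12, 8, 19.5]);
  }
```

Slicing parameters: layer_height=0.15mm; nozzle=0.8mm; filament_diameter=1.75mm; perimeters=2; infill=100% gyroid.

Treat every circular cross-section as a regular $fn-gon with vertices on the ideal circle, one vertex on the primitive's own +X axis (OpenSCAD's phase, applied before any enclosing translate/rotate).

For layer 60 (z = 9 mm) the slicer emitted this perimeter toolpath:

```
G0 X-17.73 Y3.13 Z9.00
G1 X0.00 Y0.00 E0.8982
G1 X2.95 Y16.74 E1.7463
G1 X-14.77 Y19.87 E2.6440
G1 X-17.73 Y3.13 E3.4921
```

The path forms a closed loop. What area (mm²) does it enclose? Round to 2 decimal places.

305.97 mm²

Apply the shoelace formula to the sequence of (X, Y) vertices; enclosed area = 305.97 mm².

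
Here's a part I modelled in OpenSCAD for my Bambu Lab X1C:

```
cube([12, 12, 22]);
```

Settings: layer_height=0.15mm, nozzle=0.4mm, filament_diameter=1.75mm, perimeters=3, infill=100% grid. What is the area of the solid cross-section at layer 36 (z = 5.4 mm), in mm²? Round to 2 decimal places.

At z = 5.4 mm: the 12×12 cube contributes its full rectangle (area 144.00 mm²). Overall, the cross-section is a single solid region. Net area = 144.00 mm².

144.00 mm²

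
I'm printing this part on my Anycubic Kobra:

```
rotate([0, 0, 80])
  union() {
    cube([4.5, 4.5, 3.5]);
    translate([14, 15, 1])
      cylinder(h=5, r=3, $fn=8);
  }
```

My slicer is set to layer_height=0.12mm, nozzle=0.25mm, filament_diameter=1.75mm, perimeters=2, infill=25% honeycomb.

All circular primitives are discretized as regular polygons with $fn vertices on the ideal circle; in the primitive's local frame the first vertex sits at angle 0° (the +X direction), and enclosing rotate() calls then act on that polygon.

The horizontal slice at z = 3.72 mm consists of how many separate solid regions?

At z = 3.72 mm: the cube is not intersected at this z (z outside [0, 3.5]); the r=3 cylinder at (14, 15) contributes a regular 8-gon of circumradius 3; Taking the union: only the r=3 cylinder at (14, 15) is present, so the union is just that shape — 1 connected region; (rotated 80° about Z; rotation is an isometry so areas/perimeters/island counts are preserved). The result has 1 disconnected region.

1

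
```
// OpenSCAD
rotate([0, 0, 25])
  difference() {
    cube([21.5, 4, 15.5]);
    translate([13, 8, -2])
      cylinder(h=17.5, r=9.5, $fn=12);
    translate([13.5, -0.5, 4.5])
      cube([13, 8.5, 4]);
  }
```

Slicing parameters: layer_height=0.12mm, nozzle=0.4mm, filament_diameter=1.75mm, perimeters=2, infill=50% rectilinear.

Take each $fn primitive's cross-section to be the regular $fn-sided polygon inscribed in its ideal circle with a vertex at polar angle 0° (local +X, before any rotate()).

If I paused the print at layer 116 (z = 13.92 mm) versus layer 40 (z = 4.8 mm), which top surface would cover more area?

Layer 116 (z = 13.92): the cube is present — its section is the full 21.5×4 rectangle (area 86.00 mm²); the cylinder at (13, 8): section is a regular 12-gon, circumradius r=9.5 (area = (12/2)·9.500²·sin(360°/12) = 270.75 mm²); the cube at (13.5, -0.5) is not intersected at this z (z outside [4.5, 8.5]); Subtracting the remaining from the first: starting from the 21.5×4 cube (86.00 mm²), the r=9.5 cylinder at (13, 8) partially overlaps it — only the 55.41 mm² overlap (of its 270.75 mm²) is removed, clipping the outline — area = 30.59 mm²; (rotated 25° about Z; rotation is an isometry so areas/perimeters/island counts are preserved). So its area = 30.59 mm². Layer 40 (z = 4.8): the cube is present — its section is the full 21.5×4 rectangle (area 86.00 mm²); the r=9.5 cylinder at (13, 8) contributes a regular 12-gon of circumradius 9.5 (area = (12/2)·9.500²·sin(360°/12) = 270.75 mm²); the 13×8.5 cube at (13.5, -0.5) contributes its full rectangle (area 110.50 mm²); Subtracting the remaining from the first: starting from the 21.5×4 cube (86.00 mm²), the r=9.5 cylinder at (13, 8) partially overlaps it — only the 55.41 mm² overlap (of its 270.75 mm²) is removed, clipping the outline; the 13×8.5 cube at (13.5, -0.5) partially overlaps it — only the 6.30 mm² overlap (of its 110.50 mm²) is removed, clipping the outline — area = 24.30 mm²; (rotated 25° about Z; rotation is an isometry so areas/perimeters/island counts are preserved). So its area = 24.30 mm². Layer 116 is larger (30.59 vs 24.30 mm²).

layer 116 (z = 13.92 mm)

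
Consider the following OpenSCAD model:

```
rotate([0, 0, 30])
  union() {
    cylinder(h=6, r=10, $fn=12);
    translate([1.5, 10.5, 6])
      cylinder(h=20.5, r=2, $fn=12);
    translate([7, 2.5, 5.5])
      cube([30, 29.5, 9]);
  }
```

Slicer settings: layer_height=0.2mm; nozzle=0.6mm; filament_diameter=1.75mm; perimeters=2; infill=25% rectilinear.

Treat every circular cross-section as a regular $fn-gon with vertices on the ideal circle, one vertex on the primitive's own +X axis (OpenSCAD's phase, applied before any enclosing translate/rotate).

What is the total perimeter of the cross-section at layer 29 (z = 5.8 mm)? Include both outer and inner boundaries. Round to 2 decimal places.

169.69 mm

At z = 5.8 mm: the r=10 cylinder gives a regular 12-gon of circumradius 10 (constant along its height) (perimeter = 2·12·10.000·sin(180°/12) = 62.12 mm); the cylinder at (1.5, 10.5) is absent (z outside [6, 26.5]); the 30×29.5 cube at (7, 2.5) contributes its full rectangle (perimeter 119.00 mm); Combining (union): the regions partially overlap (shared area 6.37 mm²), so the edge portions inside another operand are dropped and the merged outline is re-measured after clipping — boundary = 169.69 mm; (rotated 30° about Z; rotation is an isometry so areas/perimeters/island counts are preserved). Overall, the cross-section is a single solid region. Total boundary length (outer) = 169.69 mm.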